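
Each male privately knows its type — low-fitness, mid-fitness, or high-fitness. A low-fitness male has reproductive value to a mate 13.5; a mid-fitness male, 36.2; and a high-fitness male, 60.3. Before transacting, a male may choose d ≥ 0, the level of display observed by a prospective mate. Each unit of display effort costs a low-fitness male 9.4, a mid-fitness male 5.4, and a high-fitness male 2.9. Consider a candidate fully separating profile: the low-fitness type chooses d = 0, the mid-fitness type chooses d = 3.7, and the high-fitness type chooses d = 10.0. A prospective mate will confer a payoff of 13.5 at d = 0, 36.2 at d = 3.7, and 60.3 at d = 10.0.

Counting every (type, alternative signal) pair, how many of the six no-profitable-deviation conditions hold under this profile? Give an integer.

6

High-fitness (own payoff 60.3 − 2.9×10.0 = 31.3): to d=0 gives 13.5 → no gain ✓; to d=3.7 gives 36.2 − 2.9×3.7 = 25.47 → no gain ✓.
Mid-fitness (own payoff 36.2 − 5.4×3.7 = 16.22): to d=0 gives 13.5 → no gain ✓; to d=10.0 gives 60.3 − 5.4×10.0 = 6.3 → no gain ✓.
Low-fitness (own payoff 13.5): to d=3.7 gives 36.2 − 9.4×3.7 = 1.42 → no gain ✓; to d=10.0 gives 60.3 − 9.4×10.0 = -33.7 → no gain ✓.
6 of the 6 constraints hold; this profile is a separating equilibrium.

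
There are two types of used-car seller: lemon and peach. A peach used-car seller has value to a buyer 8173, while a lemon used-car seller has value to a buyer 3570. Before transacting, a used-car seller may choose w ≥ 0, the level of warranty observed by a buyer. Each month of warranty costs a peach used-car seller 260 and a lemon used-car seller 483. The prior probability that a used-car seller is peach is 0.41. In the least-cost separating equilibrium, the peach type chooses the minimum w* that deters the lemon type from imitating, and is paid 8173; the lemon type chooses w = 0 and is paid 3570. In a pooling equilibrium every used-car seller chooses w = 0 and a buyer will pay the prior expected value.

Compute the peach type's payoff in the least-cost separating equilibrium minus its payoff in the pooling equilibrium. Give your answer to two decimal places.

237.96

Least-cost separating signal: w* solves 3570 = 8173 − 483·w*, so w* = (8173 − 3570)/483 ≈ 9.5300.
Peach type's separating payoff: 8173 − 260 × w* = 8173 − 260 × (8173 − 3570)/483 = 8173 − 1196780/483 ≈ 5695.1946.
Pooling payoff: 0.41 × 8173 + 0.59 × 3570 = 5457.23.
Difference: 5695.1946 − 5457.23 = 237.9646, i.e. 237.96 to two decimal places.
The peach type prefers to separate.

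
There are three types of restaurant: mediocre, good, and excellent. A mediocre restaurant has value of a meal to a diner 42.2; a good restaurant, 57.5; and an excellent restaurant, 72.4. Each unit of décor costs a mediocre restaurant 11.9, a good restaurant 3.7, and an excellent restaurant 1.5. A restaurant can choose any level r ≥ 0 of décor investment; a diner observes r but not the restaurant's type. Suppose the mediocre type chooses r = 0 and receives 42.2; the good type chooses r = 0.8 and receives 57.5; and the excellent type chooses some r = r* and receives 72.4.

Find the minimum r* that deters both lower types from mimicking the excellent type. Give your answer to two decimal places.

Mediocre type (on-path payoff 42.2) won't mimic when 42.2 ≥ 72.4 − 11.9·r*, i.e. r* ≥ 2.54.
Good type (on-path payoff 57.5 − 3.7×0.8 = 54.54) won't mimic when 54.54 ≥ 72.4 − 3.7·r*, i.e. r* ≥ 4.83.
Both must hold, so r* = max(2.54, 4.83) = 4.83. The good type's constraint binds.

4.83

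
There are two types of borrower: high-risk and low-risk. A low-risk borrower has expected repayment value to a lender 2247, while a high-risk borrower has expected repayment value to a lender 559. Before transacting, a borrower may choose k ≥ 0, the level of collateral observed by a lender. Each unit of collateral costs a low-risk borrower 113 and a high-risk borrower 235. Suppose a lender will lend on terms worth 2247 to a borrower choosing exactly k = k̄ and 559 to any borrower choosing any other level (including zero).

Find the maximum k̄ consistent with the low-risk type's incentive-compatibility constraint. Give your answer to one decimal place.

14.9

Choosing k̄ yields the low-risk type 2247 − 113·k̄; choosing zero yields 559.
The low-risk type is indifferent at 2247 − 113·k̄ = 559, i.e. k̄ = (2247 − 559) / 113 ≈ 14.9.
For any k̄ above 14.9 the low-risk type would rather pool at zero, so separation collapses.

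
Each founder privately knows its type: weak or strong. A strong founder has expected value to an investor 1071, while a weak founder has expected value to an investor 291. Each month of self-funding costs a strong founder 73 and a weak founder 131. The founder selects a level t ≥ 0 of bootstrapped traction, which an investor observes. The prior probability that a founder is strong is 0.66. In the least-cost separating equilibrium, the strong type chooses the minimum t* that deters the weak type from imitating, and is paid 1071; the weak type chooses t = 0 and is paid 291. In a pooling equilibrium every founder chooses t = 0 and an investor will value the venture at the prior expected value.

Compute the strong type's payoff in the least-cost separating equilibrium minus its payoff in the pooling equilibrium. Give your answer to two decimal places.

Least-cost separating signal: t* solves 291 = 1071 − 131·t*, so t* = (1071 − 291)/131 ≈ 5.9542.
Strong type's separating payoff: 1071 − 73 × t* = 1071 − 73 × (1071 − 291)/131 = 1071 − 56940/131 ≈ 636.3435.
Pooling payoff: 0.66 × 1071 + 0.34 × 291 = 805.8.
Difference: 636.3435 − 805.8 = -169.4565, i.e. -169.46 to two decimal places.
The strong type would prefer the pooling outcome.

-169.46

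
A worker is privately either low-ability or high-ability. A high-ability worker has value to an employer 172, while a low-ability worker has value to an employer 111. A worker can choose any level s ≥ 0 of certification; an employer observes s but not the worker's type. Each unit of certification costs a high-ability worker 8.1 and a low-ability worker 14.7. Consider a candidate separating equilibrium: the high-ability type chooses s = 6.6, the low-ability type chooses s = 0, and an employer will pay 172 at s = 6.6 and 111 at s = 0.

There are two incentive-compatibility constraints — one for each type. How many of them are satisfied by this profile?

2

High-ability type: signal → 172 − 8.1 × 6.6 = 118.54; deviate to 0 → 111. IC holds (118.54 ≥ 111).
Low-ability type: stay at 0 → 111; mimic → 172 − 14.7 × 6.6 = 74.98. IC holds (111 ≥ 74.98).
2 of 2 constraints hold, so this is a separating equilibrium.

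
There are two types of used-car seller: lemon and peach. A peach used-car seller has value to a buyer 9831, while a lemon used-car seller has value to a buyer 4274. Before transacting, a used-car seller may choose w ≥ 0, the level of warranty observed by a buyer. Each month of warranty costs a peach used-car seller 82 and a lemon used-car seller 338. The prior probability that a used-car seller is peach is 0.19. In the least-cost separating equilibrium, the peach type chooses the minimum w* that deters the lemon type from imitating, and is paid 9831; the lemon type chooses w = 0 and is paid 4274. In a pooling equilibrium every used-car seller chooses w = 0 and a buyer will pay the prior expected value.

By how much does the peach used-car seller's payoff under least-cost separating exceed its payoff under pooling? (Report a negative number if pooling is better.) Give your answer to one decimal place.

Least-cost separating signal: w* solves 4274 = 9831 − 338·w*, so w* = (9831 − 4274)/338 ≈ 16.4408.
Peach type's separating payoff: 9831 − 82 × w* = 9831 − 82 × (9831 − 4274)/338 = 9831 − 455674/338 ≈ 8482.852.
Pooling payoff: 0.19 × 9831 + 0.81 × 4274 = 5329.83.
Difference: 8482.852 − 5329.83 = 3153.022, i.e. 3153.0 to one decimal place.
The peach type prefers to separate.

3153.0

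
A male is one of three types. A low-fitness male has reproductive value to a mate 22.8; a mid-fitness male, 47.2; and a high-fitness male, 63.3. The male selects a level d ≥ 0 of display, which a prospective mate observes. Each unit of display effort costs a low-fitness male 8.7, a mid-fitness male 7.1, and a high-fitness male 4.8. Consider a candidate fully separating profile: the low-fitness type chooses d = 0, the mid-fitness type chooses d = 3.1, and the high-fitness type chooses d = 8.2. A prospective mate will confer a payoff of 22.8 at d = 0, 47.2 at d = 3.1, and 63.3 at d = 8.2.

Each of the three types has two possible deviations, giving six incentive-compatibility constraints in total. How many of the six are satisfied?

Mid-fitness (own payoff 47.2 − 7.1×3.1 = 25.19): to d=0 gives 22.8 → no gain ✓; to d=8.2 gives 63.3 − 7.1×8.2 = 5.08 → no gain ✓.
High-fitness (own payoff 63.3 − 4.8×8.2 = 23.94): to d=0 gives 22.8 → no gain ✓; to d=3.1 gives 47.2 − 4.8×3.1 = 32.32 → profitable ✗.
Low-fitness (own payoff 22.8): to d=3.1 gives 47.2 − 8.7×3.1 = 20.23 → no gain ✓; to d=8.2 gives 63.3 − 8.7×8.2 = -8.04 → no gain ✓.
5 of the 6 constraints hold; not an equilibrium.

5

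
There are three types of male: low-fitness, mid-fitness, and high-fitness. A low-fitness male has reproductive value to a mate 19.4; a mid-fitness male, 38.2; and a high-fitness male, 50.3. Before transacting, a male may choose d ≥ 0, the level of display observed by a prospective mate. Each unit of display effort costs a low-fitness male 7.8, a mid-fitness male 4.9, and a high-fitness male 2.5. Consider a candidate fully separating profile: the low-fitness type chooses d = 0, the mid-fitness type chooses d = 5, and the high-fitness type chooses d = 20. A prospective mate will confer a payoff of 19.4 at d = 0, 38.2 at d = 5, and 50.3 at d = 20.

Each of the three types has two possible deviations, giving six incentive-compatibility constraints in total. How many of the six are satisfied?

Low-fitness (own payoff 19.4): to d=5 gives 38.2 − 7.8×5 = -0.8 → no gain ✓; to d=20 gives 50.3 − 7.8×20 = -105.7 → no gain ✓.
Mid-fitness (own payoff 38.2 − 4.9×5 = 13.7): to d=0 gives 19.4 → profitable ✗; to d=20 gives 50.3 − 4.9×20 = -47.7 → no gain ✓.
High-fitness (own payoff 50.3 − 2.5×20 = 0.3): to d=0 gives 19.4 → profitable ✗; to d=5 gives 38.2 − 2.5×5 = 25.7 → profitable ✗.
3 of the 6 constraints hold; not an equilibrium.

3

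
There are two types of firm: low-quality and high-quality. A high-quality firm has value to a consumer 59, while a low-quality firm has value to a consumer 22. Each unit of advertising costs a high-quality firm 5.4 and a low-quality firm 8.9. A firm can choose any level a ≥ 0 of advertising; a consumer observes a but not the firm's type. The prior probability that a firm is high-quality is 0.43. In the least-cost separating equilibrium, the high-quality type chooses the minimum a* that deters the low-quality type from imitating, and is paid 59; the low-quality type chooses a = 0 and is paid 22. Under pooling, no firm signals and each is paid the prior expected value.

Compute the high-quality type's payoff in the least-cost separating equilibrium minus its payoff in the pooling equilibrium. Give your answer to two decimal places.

-1.36

Least-cost separating signal: a* solves 22 = 59 − 8.9·a*, so a* = (59 − 22)/8.9 ≈ 4.1573.
High-quality type's separating payoff: 59 − 5.4 × a* = 59 − 5.4 × (59 − 22)/8.9 = 59 − 199.8/8.9 ≈ 36.5506.
Pooling payoff: 0.43 × 59 + 0.57 × 22 = 37.91.
Difference: 36.5506 − 37.91 = -1.3594, i.e. -1.36 to two decimal places.
The high-quality type would prefer the pooling outcome.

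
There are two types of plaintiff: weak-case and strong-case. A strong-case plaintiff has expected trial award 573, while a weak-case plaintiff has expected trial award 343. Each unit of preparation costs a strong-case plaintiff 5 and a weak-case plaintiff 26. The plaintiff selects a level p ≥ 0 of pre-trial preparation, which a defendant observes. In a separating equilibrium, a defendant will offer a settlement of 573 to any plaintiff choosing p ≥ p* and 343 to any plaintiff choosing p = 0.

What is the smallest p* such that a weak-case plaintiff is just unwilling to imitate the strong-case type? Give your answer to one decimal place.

A weak-case plaintiff choosing p = 0 receives 343.
Imitating at p* instead would pay 573 at cost 26·p*, netting 573 − 26·p*.
Indifference: 343 = 573 − 26·p*, so p* = (573 − 343) / 26 ≈ 8.8.
At p* the weak-case type's incentive constraint just binds; the strong-case type strictly prefers p* since its per-unit cost is lower.

8.8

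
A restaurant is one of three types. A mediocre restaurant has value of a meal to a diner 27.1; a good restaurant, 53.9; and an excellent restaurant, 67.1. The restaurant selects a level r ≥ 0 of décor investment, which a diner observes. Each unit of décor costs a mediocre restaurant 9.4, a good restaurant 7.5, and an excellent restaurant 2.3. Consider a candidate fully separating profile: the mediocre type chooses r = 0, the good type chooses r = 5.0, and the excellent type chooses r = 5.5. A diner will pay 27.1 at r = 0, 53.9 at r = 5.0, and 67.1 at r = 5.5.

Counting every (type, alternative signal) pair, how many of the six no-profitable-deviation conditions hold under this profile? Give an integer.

4

Good (own payoff 53.9 − 7.5×5.0 = 16.4): to r=0 gives 27.1 → profitable ✗; to r=5.5 gives 67.1 − 7.5×5.5 = 25.85 → profitable ✗.
Excellent (own payoff 67.1 − 2.3×5.5 = 54.45): to r=0 gives 27.1 → no gain ✓; to r=5.0 gives 53.9 − 2.3×5.0 = 42.4 → no gain ✓.
Mediocre (own payoff 27.1): to r=5.0 gives 53.9 − 9.4×5.0 = 6.9 → no gain ✓; to r=5.5 gives 67.1 − 9.4×5.5 = 15.4 → no gain ✓.
4 of the 6 constraints hold; not an equilibrium.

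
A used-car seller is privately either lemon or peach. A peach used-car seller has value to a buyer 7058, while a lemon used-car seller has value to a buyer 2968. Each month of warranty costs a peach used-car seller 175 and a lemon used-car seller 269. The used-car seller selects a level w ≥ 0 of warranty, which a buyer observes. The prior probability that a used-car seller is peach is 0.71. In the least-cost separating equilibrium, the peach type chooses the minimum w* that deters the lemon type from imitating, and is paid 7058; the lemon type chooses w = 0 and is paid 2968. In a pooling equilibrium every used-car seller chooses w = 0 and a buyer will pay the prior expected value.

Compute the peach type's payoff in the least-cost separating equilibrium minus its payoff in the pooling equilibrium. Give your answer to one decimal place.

-1474.7

Least-cost separating signal: w* solves 2968 = 7058 − 269·w*, so w* = (7058 − 2968)/269 ≈ 15.2045.
Peach type's separating payoff: 7058 − 175 × w* = 7058 − 175 × (7058 − 2968)/269 = 7058 − 715750/269 ≈ 4397.219.
Pooling payoff: 0.71 × 7058 + 0.29 × 2968 = 5871.9.
Difference: 4397.219 − 5871.9 = -1474.681, i.e. -1474.7 to one decimal place.
The peach type would prefer the pooling outcome.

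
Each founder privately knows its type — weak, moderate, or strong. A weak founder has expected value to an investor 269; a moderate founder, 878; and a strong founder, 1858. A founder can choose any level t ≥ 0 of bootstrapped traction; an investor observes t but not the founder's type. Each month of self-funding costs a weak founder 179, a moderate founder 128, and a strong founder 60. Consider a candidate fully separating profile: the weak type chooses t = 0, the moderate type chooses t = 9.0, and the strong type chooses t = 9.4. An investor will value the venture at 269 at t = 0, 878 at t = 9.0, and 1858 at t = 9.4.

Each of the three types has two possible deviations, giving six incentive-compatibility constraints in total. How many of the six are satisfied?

4

Moderate (own payoff 878 − 128×9.0 = -274): to t=0 gives 269 → profitable ✗; to t=9.4 gives 1858 − 128×9.4 = 654.8 → profitable ✗.
Strong (own payoff 1858 − 60×9.4 = 1294): to t=0 gives 269 → no gain ✓; to t=9.0 gives 878 − 60×9.0 = 338 → no gain ✓.
Weak (own payoff 269): to t=9.0 gives 878 − 179×9.0 = -733 → no gain ✓; to t=9.4 gives 1858 − 179×9.4 = 175.4 → no gain ✓.
4 of the 6 constraints hold; not an equilibrium.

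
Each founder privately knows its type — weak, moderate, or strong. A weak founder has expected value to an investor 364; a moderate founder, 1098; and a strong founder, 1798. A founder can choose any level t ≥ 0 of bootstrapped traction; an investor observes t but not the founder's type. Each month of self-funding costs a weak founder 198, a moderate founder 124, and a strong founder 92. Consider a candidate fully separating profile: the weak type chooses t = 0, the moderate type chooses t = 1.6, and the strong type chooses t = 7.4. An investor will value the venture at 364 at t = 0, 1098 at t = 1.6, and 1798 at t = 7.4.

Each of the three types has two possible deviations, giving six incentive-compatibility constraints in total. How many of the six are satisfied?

5

Weak (own payoff 364): to t=1.6 gives 1098 − 198×1.6 = 781.2 → profitable ✗; to t=7.4 gives 1798 − 198×7.4 = 332.8 → no gain ✓.
Moderate (own payoff 1098 − 124×1.6 = 899.6): to t=0 gives 364 → no gain ✓; to t=7.4 gives 1798 − 124×7.4 = 880.4 → no gain ✓.
Strong (own payoff 1798 − 92×7.4 = 1117.2): to t=0 gives 364 → no gain ✓; to t=1.6 gives 1098 − 92×1.6 = 950.8 → no gain ✓.
5 of the 6 constraints hold; not an equilibrium.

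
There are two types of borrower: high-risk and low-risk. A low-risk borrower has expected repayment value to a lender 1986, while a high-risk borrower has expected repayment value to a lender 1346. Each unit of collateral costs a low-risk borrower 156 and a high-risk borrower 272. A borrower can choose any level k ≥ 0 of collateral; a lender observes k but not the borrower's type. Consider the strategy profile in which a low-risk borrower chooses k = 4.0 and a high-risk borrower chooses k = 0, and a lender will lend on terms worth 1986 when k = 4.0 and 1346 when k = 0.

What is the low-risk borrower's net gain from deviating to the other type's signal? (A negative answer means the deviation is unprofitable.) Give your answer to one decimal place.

-16.0

Playing k = 4.0 the low-risk borrower receives 1986 − 156 × 4.0 = 1362.
Deviating to k = 0 yields 1346 instead.
Gain from deviating: 1346 − 1362 = -16.0.
The gain is negative, so the low-risk type's incentive-compatibility constraint is satisfied.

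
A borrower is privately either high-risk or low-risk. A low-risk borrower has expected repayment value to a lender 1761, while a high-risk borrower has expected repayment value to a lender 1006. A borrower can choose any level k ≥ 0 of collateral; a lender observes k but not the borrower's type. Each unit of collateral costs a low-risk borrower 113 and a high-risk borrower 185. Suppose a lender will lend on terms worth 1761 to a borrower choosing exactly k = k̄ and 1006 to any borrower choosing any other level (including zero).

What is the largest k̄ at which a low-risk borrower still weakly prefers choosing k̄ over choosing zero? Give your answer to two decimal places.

6.68

Choosing k̄ yields the low-risk type 1761 − 113·k̄; choosing zero yields 1006.
The low-risk type is indifferent at 1761 − 113·k̄ = 1006, i.e. k̄ = (1761 − 1006) / 113 ≈ 6.68.
For any k̄ above 6.68 the low-risk type would rather pool at zero, so separation collapses.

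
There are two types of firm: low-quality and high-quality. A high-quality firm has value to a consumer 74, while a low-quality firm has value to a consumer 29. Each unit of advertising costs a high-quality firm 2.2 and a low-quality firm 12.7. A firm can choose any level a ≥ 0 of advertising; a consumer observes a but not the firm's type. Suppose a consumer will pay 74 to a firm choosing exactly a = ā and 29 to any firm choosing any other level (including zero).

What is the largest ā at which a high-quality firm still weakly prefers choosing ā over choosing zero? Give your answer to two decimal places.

Choosing ā yields the high-quality type 74 − 2.2·ā; choosing zero yields 29.
The high-quality type is indifferent at 74 − 2.2·ā = 29, i.e. ā = (74 − 29) / 2.2 ≈ 20.45.
For any ā above 20.45 the high-quality type would rather pool at zero, so separation collapses.

20.45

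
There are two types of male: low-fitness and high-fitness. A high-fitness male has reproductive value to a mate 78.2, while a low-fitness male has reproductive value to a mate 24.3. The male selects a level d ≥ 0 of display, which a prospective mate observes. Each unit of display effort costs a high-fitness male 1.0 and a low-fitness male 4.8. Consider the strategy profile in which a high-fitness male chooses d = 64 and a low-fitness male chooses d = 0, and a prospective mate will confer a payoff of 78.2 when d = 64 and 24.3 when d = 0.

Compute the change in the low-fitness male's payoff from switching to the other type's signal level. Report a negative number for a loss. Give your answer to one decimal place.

Playing d = 0 the low-fitness male receives 24.3.
Deviating to d = 64 brings payment 78.2 at cost 4.8 × 64 = 307.2, netting -229.
Gain from deviating: -229 − 24.3 = -253.3.
The gain is negative, so the low-fitness type's incentive-compatibility constraint is satisfied.

-253.3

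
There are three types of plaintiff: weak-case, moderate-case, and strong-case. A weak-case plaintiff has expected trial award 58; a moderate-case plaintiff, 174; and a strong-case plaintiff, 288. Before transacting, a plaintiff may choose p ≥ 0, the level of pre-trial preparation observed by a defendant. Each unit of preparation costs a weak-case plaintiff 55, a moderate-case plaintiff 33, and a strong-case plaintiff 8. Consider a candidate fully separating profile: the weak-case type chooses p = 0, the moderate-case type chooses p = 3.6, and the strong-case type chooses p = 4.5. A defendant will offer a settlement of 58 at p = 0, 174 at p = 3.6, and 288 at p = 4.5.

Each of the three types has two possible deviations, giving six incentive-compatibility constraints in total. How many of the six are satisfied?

Strong-case (own payoff 288 − 8×4.5 = 252): to p=0 gives 58 → no gain ✓; to p=3.6 gives 174 − 8×3.6 = 145.2 → no gain ✓.
Moderate-case (own payoff 174 − 33×3.6 = 55.2): to p=0 gives 58 → profitable ✗; to p=4.5 gives 288 − 33×4.5 = 139.5 → profitable ✗.
Weak-case (own payoff 58): to p=3.6 gives 174 − 55×3.6 = -24 → no gain ✓; to p=4.5 gives 288 − 55×4.5 = 40.5 → no gain ✓.
4 of the 6 constraints hold; not an equilibrium.

4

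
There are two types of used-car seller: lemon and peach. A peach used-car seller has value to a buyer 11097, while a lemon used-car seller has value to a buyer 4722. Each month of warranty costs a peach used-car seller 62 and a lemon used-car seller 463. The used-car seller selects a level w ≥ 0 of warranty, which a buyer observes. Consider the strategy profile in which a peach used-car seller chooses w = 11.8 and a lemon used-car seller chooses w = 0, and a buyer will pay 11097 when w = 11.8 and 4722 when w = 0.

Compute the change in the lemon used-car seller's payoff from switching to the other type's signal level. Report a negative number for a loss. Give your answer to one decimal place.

911.6

Playing w = 0 the lemon used-car seller receives 4722.
Deviating to w = 11.8 brings payment 11097 at cost 463 × 11.8 = 5463.4, netting 5633.6.
Gain from deviating: 5633.6 − 4722 = 911.6.
The gain is positive, so the lemon type's incentive-compatibility constraint is violated — this profile is not a separating equilibrium.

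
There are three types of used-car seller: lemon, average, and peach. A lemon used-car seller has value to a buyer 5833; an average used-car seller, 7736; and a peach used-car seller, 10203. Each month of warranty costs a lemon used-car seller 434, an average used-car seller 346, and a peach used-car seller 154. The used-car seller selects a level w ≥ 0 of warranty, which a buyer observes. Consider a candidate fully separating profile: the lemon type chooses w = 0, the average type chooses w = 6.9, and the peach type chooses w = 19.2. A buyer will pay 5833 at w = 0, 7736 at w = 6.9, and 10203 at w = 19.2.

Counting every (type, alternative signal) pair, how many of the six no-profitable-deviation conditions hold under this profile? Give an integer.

Peach (own payoff 10203 − 154×19.2 = 7246.2): to w=0 gives 5833 → no gain ✓; to w=6.9 gives 7736 − 154×6.9 = 6673.4 → no gain ✓.
Lemon (own payoff 5833): to w=6.9 gives 7736 − 434×6.9 = 4741.4 → no gain ✓; to w=19.2 gives 10203 − 434×19.2 = 1870.2 → no gain ✓.
Average (own payoff 7736 − 346×6.9 = 5348.6): to w=0 gives 5833 → profitable ✗; to w=19.2 gives 10203 − 346×19.2 = 3559.8 → no gain ✓.
5 of the 6 constraints hold; not an equilibrium.

5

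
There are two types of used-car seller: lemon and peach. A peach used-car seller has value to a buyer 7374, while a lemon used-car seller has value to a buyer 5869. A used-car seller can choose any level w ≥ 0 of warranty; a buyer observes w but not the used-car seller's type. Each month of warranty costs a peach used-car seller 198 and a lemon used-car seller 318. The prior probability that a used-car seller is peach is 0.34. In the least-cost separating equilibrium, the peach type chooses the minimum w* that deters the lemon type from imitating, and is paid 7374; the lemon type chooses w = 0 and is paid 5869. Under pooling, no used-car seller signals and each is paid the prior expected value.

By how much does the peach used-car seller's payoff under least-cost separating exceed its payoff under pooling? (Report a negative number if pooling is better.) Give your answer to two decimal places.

56.22

Least-cost separating signal: w* solves 5869 = 7374 − 318·w*, so w* = (7374 − 5869)/318 ≈ 4.7327.
Peach type's separating payoff: 7374 − 198 × w* = 7374 − 198 × (7374 − 5869)/318 = 7374 − 297990/318 ≈ 6436.9245.
Pooling payoff: 0.34 × 7374 + 0.66 × 5869 = 6380.7.
Difference: 6436.9245 − 6380.7 = 56.2245, i.e. 56.22 to two decimal places.
The peach type prefers to separate.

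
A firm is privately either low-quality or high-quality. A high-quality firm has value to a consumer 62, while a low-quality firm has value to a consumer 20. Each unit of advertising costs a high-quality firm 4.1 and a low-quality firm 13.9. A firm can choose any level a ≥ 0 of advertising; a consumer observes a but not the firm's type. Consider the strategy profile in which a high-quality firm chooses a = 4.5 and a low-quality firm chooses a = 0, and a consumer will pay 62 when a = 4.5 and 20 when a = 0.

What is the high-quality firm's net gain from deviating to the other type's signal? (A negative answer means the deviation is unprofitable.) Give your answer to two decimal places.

Playing a = 4.5 the high-quality firm receives 62 − 4.1 × 4.5 = 43.55.
Deviating to a = 0 yields 20 instead.
Gain from deviating: 20 − 43.55 = -23.55.
The gain is negative, so the high-quality type's incentive-compatibility constraint is satisfied.

-23.55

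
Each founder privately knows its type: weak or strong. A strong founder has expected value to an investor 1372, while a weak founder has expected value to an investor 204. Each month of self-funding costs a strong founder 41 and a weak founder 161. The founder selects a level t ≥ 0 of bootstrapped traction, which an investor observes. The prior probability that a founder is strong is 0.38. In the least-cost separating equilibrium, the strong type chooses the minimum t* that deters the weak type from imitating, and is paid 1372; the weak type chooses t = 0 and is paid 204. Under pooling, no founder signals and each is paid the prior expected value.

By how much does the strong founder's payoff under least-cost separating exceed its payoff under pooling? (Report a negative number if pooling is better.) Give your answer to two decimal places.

Least-cost separating signal: t* solves 204 = 1372 − 161·t*, so t* = (1372 − 204)/161 ≈ 7.2547.
Strong type's separating payoff: 1372 − 41 × t* = 1372 − 41 × (1372 − 204)/161 = 1372 − 47888/161 ≈ 1074.5590.
Pooling payoff: 0.38 × 1372 + 0.62 × 204 = 647.84.
Difference: 1074.5590 − 647.84 = 426.719, i.e. 426.72 to two decimal places.
The strong type prefers to separate.

426.72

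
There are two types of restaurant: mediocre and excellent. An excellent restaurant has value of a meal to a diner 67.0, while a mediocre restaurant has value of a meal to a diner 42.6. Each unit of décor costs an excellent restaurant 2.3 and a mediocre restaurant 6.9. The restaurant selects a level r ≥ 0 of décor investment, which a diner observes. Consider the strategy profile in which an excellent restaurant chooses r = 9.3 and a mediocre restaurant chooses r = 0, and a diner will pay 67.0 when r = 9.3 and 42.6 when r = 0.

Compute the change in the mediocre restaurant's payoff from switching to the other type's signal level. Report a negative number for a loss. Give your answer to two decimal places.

-39.77

Playing r = 0 the mediocre restaurant receives 42.6.
Deviating to r = 9.3 brings payment 67.0 at cost 6.9 × 9.3 = 64.17, netting 2.83.
Gain from deviating: 2.83 − 42.6 = -39.77.
The gain is negative, so the mediocre type's incentive-compatibility constraint is satisfied.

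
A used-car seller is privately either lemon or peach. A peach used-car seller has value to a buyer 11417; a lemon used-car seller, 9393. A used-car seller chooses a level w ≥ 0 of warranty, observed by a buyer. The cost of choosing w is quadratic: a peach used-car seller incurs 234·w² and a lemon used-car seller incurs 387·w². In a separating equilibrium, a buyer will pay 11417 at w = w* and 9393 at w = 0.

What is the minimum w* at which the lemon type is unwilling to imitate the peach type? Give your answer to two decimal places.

The lemon type at w = 0 receives 9393; imitating at w* yields 11417 − 387·w*².
Indifference: 9393 = 11417 − 387·w*², so w*² = (11417 − 9393) / 387 ≈ 5.2300.
w* = √5.2300 ≈ 2.29.

2.29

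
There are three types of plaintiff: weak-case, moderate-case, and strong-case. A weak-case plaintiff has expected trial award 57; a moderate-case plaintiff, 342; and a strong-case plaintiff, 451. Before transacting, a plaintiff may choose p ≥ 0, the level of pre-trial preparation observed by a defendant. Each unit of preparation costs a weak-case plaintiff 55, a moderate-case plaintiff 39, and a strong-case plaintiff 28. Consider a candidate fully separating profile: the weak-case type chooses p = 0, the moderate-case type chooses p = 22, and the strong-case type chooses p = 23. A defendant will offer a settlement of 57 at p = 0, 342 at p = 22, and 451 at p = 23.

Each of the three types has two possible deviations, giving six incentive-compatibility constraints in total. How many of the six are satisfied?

Moderate-case (own payoff 342 − 39×22 = -516): to p=0 gives 57 → profitable ✗; to p=23 gives 451 − 39×23 = -446 → profitable ✗.
Weak-case (own payoff 57): to p=22 gives 342 − 55×22 = -868 → no gain ✓; to p=23 gives 451 − 55×23 = -814 → no gain ✓.
Strong-case (own payoff 451 − 28×23 = -193): to p=0 gives 57 → profitable ✗; to p=22 gives 342 − 28×22 = -274 → no gain ✓.
3 of the 6 constraints hold; not an equilibrium.

3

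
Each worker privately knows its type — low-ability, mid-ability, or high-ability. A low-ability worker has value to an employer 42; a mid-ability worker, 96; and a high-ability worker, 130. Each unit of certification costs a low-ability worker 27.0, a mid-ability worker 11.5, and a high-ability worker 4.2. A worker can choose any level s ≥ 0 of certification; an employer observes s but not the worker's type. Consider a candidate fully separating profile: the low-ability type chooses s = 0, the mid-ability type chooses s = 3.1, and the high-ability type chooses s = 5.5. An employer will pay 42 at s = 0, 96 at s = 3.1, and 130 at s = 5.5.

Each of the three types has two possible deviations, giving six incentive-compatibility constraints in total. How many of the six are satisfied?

Mid-ability (own payoff 96 − 11.5×3.1 = 60.35): to s=0 gives 42 → no gain ✓; to s=5.5 gives 130 − 11.5×5.5 = 66.75 → profitable ✗.
High-ability (own payoff 130 − 4.2×5.5 = 106.9): to s=0 gives 42 → no gain ✓; to s=3.1 gives 96 − 4.2×3.1 = 82.98 → no gain ✓.
Low-ability (own payoff 42): to s=3.1 gives 96 − 27.0×3.1 = 12.3 → no gain ✓; to s=5.5 gives 130 − 27.0×5.5 = -18.5 → no gain ✓.
5 of the 6 constraints hold; not an equilibrium.

5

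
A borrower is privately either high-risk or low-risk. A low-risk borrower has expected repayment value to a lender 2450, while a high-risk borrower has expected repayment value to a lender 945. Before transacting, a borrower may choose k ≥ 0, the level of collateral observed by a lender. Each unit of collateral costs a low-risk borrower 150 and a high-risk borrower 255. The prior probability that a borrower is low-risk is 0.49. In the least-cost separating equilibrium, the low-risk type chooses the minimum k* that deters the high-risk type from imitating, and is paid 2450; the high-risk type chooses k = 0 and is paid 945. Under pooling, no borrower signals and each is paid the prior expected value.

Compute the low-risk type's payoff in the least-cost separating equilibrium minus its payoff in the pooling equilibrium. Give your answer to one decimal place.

-117.7

Least-cost separating signal: k* solves 945 = 2450 − 255·k*, so k* = (2450 − 945)/255 ≈ 5.9020.
Low-risk type's separating payoff: 2450 − 150 × k* = 2450 − 150 × (2450 − 945)/255 = 2450 − 225750/255 ≈ 1564.706.
Pooling payoff: 0.49 × 2450 + 0.51 × 945 = 1682.45.
Difference: 1564.706 − 1682.45 = -117.744, i.e. -117.7 to one decimal place.
The low-risk type would prefer the pooling outcome.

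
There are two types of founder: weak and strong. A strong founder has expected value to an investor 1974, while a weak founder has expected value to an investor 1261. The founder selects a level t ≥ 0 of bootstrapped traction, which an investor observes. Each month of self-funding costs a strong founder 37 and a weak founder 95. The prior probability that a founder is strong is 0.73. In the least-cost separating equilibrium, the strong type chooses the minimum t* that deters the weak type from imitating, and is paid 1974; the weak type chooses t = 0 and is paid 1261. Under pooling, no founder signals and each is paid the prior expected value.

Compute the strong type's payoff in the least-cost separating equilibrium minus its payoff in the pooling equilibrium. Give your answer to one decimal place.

Least-cost separating signal: t* solves 1261 = 1974 − 95·t*, so t* = (1974 − 1261)/95 ≈ 7.5053.
Strong type's separating payoff: 1974 − 37 × t* = 1974 − 37 × (1974 − 1261)/95 = 1974 − 26381/95 ≈ 1696.305.
Pooling payoff: 0.73 × 1974 + 0.27 × 1261 = 1781.49.
Difference: 1696.305 − 1781.49 = -85.185, i.e. -85.2 to one decimal place.
The strong type would prefer the pooling outcome.

-85.2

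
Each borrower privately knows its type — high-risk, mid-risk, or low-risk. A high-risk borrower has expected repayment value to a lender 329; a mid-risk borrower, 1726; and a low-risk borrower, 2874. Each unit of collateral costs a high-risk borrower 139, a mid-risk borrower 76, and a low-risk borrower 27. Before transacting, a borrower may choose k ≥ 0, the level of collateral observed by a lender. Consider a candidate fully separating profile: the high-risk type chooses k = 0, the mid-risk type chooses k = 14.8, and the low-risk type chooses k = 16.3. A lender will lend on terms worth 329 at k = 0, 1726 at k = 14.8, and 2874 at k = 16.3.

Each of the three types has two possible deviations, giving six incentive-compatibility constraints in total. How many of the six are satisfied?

High-risk (own payoff 329): to k=14.8 gives 1726 − 139×14.8 = -331.2 → no gain ✓; to k=16.3 gives 2874 − 139×16.3 = 608.3 → profitable ✗.
Mid-risk (own payoff 1726 − 76×14.8 = 601.2): to k=0 gives 329 → no gain ✓; to k=16.3 gives 2874 − 76×16.3 = 1635.2 → profitable ✗.
Low-risk (own payoff 2874 − 27×16.3 = 2433.9): to k=0 gives 329 → no gain ✓; to k=14.8 gives 1726 − 27×14.8 = 1326.4 → no gain ✓.
4 of the 6 constraints hold; not an equilibrium.

4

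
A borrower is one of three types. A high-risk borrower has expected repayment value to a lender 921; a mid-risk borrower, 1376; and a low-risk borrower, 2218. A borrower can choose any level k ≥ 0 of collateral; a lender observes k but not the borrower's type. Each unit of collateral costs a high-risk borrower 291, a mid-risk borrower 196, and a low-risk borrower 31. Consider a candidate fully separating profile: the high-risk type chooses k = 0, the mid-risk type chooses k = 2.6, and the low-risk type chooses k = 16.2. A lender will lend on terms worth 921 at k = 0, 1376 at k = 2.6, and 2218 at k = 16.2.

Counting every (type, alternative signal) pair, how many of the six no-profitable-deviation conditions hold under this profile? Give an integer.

Mid-risk (own payoff 1376 − 196×2.6 = 866.4): to k=0 gives 921 → profitable ✗; to k=16.2 gives 2218 − 196×16.2 = -957.2 → no gain ✓.
High-risk (own payoff 921): to k=2.6 gives 1376 − 291×2.6 = 619.4 → no gain ✓; to k=16.2 gives 2218 − 291×16.2 = -2496.2 → no gain ✓.
Low-risk (own payoff 2218 − 31×16.2 = 1715.8): to k=0 gives 921 → no gain ✓; to k=2.6 gives 1376 − 31×2.6 = 1295.4 → no gain ✓.
5 of the 6 constraints hold; not an equilibrium.

5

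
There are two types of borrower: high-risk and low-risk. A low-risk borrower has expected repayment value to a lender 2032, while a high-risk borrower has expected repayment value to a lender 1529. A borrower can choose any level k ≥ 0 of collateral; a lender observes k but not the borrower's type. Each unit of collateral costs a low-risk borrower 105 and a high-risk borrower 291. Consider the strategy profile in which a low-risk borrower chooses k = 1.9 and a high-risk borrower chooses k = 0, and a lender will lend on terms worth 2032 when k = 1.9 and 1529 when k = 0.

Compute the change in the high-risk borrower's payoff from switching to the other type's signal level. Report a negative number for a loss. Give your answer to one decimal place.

-49.9

Playing k = 0 the high-risk borrower receives 1529.
Deviating to k = 1.9 brings payment 2032 at cost 291 × 1.9 = 552.9, netting 1479.1.
Gain from deviating: 1479.1 − 1529 = -49.9.
The gain is negative, so the high-risk type's incentive-compatibility constraint is satisfied.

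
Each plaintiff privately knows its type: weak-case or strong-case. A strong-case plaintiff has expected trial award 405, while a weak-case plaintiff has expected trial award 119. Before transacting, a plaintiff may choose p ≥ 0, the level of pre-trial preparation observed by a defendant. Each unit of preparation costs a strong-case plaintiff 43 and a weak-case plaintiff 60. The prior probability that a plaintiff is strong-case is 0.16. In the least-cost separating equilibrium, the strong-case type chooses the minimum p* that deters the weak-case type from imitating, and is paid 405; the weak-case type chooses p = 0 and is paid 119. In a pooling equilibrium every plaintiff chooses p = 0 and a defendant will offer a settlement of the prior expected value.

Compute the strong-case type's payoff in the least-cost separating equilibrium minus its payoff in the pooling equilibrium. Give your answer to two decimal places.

35.27

Least-cost separating signal: p* solves 119 = 405 − 60·p*, so p* = (405 − 119)/60 ≈ 4.7667.
Strong-case type's separating payoff: 405 − 43 × p* = 405 − 43 × (405 − 119)/60 = 405 − 12298/60 ≈ 200.0333.
Pooling payoff: 0.16 × 405 + 0.84 × 119 = 164.76.
Difference: 200.0333 − 164.76 = 35.2733, i.e. 35.27 to two decimal places.
The strong-case type prefers to separate.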